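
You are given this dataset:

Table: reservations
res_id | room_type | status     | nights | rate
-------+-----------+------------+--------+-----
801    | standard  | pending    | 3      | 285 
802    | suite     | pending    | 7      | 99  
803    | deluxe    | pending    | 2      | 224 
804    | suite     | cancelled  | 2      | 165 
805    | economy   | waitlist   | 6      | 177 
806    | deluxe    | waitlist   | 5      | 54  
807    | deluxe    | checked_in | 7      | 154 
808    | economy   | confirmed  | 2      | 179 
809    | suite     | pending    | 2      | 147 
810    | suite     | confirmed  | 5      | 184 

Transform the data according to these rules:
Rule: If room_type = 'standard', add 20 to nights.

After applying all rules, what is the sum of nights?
61

Step 1: Count records where room_type = 'standard': 1
Step 2: Total bonus added: 1 × 20 = 20
Step 3: Original sum of nights: 41
Step 4: Final sum = 41 + 20 = 61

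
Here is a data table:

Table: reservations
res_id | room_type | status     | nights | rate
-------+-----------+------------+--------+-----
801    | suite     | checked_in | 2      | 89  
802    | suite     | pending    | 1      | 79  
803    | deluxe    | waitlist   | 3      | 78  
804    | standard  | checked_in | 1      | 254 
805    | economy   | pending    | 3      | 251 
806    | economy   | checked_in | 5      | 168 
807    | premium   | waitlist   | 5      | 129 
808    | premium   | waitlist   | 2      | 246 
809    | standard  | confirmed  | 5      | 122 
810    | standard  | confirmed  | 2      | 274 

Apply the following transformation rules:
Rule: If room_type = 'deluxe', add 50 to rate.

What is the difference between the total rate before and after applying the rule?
50

Step 1: Original sum of rate = 1690
Step 2: 1 records have room_type = 'deluxe'
Step 3: Each affected record changes by 50
Step 4: Total change = 1 × 50 = 50
Step 5: New sum = 1690 + 50 = 1740
Step 6: Difference = |1740 - 1690| = 50
        (Sum increased by 50)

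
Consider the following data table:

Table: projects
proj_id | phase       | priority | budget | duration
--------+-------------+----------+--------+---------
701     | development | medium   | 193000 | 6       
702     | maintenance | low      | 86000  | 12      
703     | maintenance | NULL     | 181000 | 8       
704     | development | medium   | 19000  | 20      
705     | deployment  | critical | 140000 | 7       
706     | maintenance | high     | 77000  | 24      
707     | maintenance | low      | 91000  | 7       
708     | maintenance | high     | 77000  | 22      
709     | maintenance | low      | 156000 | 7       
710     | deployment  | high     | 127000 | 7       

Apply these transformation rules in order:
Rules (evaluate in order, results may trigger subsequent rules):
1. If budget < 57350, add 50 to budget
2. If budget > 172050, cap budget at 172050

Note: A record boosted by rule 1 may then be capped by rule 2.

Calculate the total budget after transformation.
1117150

Step 1: Apply rule 1 to records with budget < 57350
  - 1 records get bonus of 50
  - Of these, 0 records then exceed 172050 and get capped
Step 2: Apply rule 2 to records with budget > 172050
  - 2 records (original) are capped
Step 3: Calculate final sum = 1117150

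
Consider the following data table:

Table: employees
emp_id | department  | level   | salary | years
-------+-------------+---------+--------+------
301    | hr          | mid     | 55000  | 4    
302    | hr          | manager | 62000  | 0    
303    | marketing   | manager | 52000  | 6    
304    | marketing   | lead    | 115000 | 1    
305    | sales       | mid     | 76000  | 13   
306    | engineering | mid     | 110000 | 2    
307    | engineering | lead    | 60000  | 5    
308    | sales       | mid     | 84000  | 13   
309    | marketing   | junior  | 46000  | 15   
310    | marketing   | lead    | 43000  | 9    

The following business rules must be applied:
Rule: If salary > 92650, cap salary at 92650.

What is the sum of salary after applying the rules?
663300

Step 1: 2 records have salary > 92650
Step 2: These records originally summed to 225000
Step 3: After capping: 2 × 92650 = 185300
Step 4: Unaffected records sum: 478000
Step 5: Final sum = 185300 + 478000 = 663300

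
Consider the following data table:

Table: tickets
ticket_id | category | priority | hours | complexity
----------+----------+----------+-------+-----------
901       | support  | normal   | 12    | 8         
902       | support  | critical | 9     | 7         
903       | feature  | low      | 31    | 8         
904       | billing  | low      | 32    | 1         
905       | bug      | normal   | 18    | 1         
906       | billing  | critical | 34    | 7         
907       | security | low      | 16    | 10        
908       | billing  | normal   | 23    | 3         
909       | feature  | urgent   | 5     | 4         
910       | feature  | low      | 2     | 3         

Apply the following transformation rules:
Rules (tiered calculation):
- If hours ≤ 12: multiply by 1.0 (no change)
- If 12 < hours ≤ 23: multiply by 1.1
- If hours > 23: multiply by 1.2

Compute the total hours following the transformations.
207.1

Step 1: Tier 1 (hours ≤ 12): 4 records, sum = 28 × 1.0 = 28.0
Step 2: Tier 2 (12 < hours ≤ 23): 3 records, sum = 57 × 1.1 = 62.7
Step 3: Tier 3 (hours > 23): 3 records, sum = 97 × 1.2 = 116.4
Step 4: Final sum = 28.0 + 62.7 + 116.4 = 207.1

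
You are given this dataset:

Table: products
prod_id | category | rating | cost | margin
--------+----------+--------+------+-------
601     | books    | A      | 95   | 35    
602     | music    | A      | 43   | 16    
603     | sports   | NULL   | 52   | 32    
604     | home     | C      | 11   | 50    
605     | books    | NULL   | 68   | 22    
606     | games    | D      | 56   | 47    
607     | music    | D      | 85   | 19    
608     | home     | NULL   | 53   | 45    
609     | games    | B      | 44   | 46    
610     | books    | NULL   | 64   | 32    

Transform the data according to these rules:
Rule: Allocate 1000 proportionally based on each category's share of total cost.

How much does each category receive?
books: 397.55, games: 175.13, home: 112.08, music: 224.17, sports: 91.07

Step 1: Calculate total cost = 571
Step 2: Calculate each category's proportion:
  books: 227/571 = 39.75% → 397.55
  games: 100/571 = 17.51% → 175.13
  home: 64/571 = 11.21% → 112.08
  music: 128/571 = 22.42% → 224.17
  sports: 52/571 = 9.11% → 91.07
Step 3: Verify: sum of allocations ≈ 1000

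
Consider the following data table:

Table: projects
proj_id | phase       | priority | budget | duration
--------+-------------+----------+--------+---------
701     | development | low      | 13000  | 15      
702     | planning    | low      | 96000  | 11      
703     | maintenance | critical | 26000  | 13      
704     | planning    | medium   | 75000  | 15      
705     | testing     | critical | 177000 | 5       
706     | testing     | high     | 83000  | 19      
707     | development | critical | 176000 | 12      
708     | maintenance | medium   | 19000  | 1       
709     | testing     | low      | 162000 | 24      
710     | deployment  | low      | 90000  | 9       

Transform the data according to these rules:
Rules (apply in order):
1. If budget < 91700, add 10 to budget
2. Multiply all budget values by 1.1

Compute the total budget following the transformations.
1008766.0

Step 1: Apply Rule 1 - Add 10 to records with budget < 91700
  - 6 records affected: 306000 + (6 × 10) = 306060
  - Unaffected records: 611000
  - Sum after Rule 1: 917060
Step 2: Apply Rule 2 - Multiply all by 1.1
  - 917060 × 1.1 = 1008766.0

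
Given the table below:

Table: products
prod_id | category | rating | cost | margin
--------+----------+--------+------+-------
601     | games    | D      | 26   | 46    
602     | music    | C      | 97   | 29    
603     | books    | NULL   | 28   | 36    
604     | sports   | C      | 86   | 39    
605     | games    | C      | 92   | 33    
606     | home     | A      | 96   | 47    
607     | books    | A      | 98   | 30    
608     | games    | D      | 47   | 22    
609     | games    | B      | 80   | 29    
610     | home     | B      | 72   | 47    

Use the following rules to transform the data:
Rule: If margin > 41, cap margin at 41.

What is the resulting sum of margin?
341

Step 1: 3 records have margin > 41
Step 2: These records originally summed to 140
Step 3: After capping: 3 × 41 = 123
Step 4: Unaffected records sum: 218
Step 5: Final sum = 123 + 218 = 341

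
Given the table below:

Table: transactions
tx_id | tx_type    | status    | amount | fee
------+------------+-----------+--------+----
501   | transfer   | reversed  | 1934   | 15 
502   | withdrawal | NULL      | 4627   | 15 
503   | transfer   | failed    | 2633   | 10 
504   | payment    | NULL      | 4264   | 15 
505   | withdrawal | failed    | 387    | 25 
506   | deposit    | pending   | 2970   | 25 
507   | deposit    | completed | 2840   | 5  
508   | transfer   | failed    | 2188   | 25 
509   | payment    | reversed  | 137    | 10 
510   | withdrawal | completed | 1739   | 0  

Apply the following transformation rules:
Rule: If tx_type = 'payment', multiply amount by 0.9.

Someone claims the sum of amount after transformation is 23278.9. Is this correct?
Yes, the result is correct.

Step 1: Calculate the correct sum after transformation
Step 2: Apply multiplier 0.9 to records where tx_type = 'payment'
Step 3: Correct result = 23278.9
Step 4: Claimed result = 23278.9
Step 5: 23278.9 = 23278.9 ✓
Conclusion: The claimed result is correct.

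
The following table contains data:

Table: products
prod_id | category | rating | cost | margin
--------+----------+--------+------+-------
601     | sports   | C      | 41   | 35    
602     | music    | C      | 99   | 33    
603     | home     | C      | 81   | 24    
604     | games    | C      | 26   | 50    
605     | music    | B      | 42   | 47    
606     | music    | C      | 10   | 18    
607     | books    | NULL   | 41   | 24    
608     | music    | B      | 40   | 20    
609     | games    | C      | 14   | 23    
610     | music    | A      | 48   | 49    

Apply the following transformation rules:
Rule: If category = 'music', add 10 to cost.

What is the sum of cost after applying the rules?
492

Step 1: Count records where category = 'music': 5
Step 2: Total bonus added: 5 × 10 = 50
Step 3: Original sum of cost: 442
Step 4: Final sum = 442 + 50 = 492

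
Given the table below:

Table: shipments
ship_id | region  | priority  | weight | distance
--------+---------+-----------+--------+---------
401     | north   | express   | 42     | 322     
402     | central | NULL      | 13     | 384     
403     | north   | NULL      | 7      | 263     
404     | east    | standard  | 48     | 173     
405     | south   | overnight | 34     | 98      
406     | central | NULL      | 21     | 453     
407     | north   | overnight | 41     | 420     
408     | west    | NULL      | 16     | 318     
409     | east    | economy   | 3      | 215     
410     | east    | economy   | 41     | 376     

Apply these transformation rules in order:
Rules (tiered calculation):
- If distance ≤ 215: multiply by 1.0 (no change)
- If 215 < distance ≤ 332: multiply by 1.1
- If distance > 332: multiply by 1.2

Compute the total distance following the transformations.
3438.9

Step 1: Tier 1 (distance ≤ 215): 3 records, sum = 486 × 1.0 = 486.0
Step 2: Tier 2 (215 < distance ≤ 332): 3 records, sum = 903 × 1.1 = 993.3
Step 3: Tier 3 (distance > 332): 4 records, sum = 1633 × 1.2 = 1959.6
Step 4: Final sum = 486.0 + 993.3 + 1959.6 = 3438.9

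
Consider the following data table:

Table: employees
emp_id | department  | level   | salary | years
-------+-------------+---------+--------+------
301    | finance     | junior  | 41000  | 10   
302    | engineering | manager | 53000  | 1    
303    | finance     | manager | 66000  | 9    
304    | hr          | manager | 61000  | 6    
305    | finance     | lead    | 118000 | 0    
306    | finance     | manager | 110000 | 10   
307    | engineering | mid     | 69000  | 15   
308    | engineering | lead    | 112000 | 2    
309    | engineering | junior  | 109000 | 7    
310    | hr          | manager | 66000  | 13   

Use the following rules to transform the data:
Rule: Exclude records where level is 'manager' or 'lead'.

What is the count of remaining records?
3

Step 1: Count records to exclude
  - 5 (manager) + 2 (lead) = 7 records
Step 2: Total records: 10
Step 3: Remaining = 10 - 7 = 3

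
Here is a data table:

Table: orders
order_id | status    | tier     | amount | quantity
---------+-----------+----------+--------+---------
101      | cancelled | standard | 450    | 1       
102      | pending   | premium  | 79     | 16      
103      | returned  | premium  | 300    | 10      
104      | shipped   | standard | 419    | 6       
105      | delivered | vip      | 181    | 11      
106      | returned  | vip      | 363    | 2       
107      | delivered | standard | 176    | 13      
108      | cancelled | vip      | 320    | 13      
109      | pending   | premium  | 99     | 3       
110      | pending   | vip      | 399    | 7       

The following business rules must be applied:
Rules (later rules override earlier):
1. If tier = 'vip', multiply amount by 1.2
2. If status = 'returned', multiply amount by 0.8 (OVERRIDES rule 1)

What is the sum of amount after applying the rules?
2833.4

Step 1: Rule 2 takes priority for records with status = 'returned'
  - 2 records: 663 × 0.8 = 530.4
Step 2: Rule 1 applies to remaining records with tier = 'vip'
  - 3 records: 900 × 1.2 = 1080.0
Step 3: Other records unchanged: 1223
Step 4: Final sum = 530.4 + 1080.0 + 1223 = 2833.4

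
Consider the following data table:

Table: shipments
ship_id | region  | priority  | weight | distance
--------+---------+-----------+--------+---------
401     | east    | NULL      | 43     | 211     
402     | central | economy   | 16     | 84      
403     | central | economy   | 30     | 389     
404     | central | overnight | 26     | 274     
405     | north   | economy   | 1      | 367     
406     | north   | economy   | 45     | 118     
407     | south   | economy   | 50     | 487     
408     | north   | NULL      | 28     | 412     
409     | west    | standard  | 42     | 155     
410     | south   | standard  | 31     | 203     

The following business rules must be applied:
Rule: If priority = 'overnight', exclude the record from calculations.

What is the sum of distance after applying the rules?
2426

Step 1: Identify records where priority = 'overnight'
Step 2: The excluded records sum to 274
Step 3: Original total distance = 2700
Step 4: Remaining total = 2700 - 274 = 2426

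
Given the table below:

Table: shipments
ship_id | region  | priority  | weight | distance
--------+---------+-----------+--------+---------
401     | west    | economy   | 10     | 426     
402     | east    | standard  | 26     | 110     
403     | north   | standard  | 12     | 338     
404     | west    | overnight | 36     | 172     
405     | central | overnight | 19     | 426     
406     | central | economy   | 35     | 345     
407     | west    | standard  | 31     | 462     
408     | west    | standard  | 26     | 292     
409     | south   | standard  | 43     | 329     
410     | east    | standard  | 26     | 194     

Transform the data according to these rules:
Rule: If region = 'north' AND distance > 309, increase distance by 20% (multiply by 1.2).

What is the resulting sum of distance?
3161.6

Step 1: Find records where region = 'north' AND distance > 309
Step 2: 1 records match, summing to 338
Step 3: After multiplier: 338 × 1.2 = 405.6
Step 4: Unaffected records sum: 2756
Step 5: Final sum = 405.6 + 2756 = 3161.6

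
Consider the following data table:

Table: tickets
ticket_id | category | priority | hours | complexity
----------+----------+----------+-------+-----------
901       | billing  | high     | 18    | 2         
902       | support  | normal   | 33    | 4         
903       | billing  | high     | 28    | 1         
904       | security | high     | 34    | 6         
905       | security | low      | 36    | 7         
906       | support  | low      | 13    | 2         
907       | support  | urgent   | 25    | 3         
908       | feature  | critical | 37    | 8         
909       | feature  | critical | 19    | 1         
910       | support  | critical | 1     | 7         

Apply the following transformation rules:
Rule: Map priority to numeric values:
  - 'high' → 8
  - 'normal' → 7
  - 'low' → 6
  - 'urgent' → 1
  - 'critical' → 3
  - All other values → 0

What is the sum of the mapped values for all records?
53

Step 1: Apply mapping to each record
Step 2: Count by status:
  'high': 3 records × 8 = 24
  'normal': 1 records × 7 = 7
  'low': 2 records × 6 = 12
  'urgent': 1 records × 1 = 1
  'critical': 3 records × 3 = 9
Step 3: Sum all mapped values = 53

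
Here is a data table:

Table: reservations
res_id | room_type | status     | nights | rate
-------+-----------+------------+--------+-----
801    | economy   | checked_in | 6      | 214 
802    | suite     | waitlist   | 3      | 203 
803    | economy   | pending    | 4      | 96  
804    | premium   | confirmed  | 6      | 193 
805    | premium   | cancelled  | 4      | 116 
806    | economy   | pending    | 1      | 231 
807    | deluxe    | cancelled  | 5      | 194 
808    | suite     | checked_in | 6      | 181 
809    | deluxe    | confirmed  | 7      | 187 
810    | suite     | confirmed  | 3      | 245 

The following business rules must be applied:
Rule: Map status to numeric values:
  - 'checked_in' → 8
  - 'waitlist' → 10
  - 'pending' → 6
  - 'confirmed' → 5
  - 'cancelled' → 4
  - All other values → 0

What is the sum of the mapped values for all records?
61

Step 1: Apply mapping to each record
Step 2: Count by status:
  'checked_in': 2 records × 8 = 16
  'waitlist': 1 records × 10 = 10
  'pending': 2 records × 6 = 12
  'confirmed': 3 records × 5 = 15
  'cancelled': 2 records × 4 = 8
Step 3: Sum all mapped values = 61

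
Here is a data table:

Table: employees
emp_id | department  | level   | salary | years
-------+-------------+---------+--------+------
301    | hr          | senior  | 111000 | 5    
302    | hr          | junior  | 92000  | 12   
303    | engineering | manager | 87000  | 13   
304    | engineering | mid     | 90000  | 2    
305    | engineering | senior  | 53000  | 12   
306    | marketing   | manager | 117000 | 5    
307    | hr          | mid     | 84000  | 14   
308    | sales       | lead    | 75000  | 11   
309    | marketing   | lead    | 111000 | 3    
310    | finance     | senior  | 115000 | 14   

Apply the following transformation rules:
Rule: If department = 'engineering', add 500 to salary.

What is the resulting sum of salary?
936500

Step 1: Count records where department = 'engineering': 3
Step 2: Total bonus added: 3 × 500 = 1500
Step 3: Original sum of salary: 935000
Step 4: Final sum = 935000 + 1500 = 936500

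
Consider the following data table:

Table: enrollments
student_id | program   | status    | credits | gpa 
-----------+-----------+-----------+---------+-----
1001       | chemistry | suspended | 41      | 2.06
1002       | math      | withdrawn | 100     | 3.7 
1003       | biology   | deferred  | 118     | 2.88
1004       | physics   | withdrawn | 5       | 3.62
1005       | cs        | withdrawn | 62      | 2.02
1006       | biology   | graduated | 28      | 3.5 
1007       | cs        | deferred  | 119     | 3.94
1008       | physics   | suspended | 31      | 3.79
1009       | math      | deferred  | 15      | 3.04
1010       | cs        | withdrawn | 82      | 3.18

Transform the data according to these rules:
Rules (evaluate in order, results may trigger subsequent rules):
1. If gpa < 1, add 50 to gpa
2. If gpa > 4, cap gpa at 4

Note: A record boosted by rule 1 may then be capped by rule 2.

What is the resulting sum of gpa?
31.73

Step 1: Apply rule 1 to records with gpa < 1
  - 0 records get bonus of 50
  - Of these, 0 records then exceed 4 and get capped
Step 2: Apply rule 2 to records with gpa > 4
  - 0 records (original) are capped
Step 3: Calculate final sum = 31.73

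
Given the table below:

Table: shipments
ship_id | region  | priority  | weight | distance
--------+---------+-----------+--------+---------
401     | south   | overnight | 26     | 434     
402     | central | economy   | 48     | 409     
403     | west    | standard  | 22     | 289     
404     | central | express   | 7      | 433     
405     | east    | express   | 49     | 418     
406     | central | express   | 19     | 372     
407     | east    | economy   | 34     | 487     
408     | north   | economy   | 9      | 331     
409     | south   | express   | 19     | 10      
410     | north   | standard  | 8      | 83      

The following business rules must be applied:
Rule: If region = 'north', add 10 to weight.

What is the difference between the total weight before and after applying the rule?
20

Step 1: Original sum of weight = 241
Step 2: 2 records have region = 'north'
Step 3: Each affected record changes by 10
Step 4: Total change = 2 × 10 = 20
Step 5: New sum = 241 + 20 = 261
Step 6: Difference = |261 - 241| = 20
        (Sum increased by 20)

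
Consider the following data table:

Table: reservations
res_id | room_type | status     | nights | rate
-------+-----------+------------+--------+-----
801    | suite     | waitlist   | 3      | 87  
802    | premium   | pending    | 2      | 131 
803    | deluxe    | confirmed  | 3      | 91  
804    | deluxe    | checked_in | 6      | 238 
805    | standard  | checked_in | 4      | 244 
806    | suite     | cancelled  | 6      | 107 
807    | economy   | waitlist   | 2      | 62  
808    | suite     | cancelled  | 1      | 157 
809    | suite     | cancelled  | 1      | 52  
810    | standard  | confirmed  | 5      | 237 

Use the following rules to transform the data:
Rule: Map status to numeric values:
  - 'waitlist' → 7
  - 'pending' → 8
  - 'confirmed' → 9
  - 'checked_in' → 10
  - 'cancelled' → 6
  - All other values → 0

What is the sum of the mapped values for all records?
78

Step 1: Apply mapping to each record
Step 2: Count by status:
  'waitlist': 2 records × 7 = 14
  'pending': 1 records × 8 = 8
  'confirmed': 2 records × 9 = 18
  'checked_in': 2 records × 10 = 20
  'cancelled': 3 records × 6 = 18
Step 3: Sum all mapped values = 78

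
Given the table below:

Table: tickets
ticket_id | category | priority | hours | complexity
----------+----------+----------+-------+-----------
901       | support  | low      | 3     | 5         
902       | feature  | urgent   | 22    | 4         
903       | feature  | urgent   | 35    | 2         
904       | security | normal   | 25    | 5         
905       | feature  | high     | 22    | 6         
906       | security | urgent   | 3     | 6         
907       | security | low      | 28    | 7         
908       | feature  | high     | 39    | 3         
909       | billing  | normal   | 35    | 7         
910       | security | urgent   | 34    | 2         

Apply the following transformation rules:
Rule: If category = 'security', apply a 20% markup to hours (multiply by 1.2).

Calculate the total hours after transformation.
264.0

Step 1: Records with category = 'security' have total hours = 90
Step 2: Apply multiplier: 90 × 1.2 = 108.0
Step 3: Other records total: 156
Step 4: Final sum = 108.0 + 156 = 264.0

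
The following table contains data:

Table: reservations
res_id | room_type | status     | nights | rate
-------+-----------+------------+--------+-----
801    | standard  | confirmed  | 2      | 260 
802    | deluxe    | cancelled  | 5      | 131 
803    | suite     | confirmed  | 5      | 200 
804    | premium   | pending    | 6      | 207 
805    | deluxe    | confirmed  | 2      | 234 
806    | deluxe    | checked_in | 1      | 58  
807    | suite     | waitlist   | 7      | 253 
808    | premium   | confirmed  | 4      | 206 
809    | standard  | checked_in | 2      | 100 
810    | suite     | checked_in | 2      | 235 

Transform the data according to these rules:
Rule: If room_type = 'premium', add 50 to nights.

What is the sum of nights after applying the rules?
136

Step 1: Count records where room_type = 'premium': 2
Step 2: Total bonus added: 2 × 50 = 100
Step 3: Original sum of nights: 36
Step 4: Final sum = 36 + 100 = 136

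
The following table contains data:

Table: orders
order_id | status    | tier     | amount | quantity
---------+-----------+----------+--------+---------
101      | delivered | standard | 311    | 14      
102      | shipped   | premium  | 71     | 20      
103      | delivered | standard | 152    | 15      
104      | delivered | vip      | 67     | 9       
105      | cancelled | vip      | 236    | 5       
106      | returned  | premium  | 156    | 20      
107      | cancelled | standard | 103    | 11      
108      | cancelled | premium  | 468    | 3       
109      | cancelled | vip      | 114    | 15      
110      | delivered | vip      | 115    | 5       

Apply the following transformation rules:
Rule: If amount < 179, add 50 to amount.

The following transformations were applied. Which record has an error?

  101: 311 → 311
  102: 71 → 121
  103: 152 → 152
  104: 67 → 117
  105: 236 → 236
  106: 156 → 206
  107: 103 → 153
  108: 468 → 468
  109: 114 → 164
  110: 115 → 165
Record 103 has an error. The correct transformed value should be 202, not 152.

Step 1: Check each record against the rule
Step 2: Record 103 has amount = 152
Step 3: Since 152 < 179, the bonus should have been applied
Step 4: Correct value = 202, but claimed value = 152
Conclusion: Record 103 has the error.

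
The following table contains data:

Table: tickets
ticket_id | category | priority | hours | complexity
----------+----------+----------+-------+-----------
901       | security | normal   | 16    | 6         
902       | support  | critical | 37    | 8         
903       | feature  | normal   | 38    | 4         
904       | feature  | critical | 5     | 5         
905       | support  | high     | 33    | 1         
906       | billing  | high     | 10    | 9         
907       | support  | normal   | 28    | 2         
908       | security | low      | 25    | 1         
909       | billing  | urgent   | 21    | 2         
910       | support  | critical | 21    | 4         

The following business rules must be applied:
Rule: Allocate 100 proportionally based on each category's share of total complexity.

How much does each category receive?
billing: 26.19, feature: 21.43, security: 16.67, support: 35.71

Step 1: Calculate total complexity = 42
Step 2: Calculate each category's proportion:
  billing: 11/42 = 26.19% → 26.19
  feature: 9/42 = 21.43% → 21.43
  security: 7/42 = 16.67% → 16.67
  support: 15/42 = 35.71% → 35.71
Step 3: Verify: sum of allocations ≈ 100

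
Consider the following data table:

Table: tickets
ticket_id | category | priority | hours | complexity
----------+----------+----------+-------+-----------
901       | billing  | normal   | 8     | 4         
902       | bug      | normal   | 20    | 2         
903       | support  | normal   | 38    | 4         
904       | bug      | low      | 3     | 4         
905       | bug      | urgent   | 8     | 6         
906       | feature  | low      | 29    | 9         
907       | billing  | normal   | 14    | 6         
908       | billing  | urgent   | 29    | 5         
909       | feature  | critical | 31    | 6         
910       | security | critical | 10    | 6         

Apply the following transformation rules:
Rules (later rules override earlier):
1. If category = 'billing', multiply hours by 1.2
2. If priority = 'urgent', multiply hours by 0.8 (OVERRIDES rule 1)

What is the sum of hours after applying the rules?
187.0

Step 1: Rule 2 takes priority for records with priority = 'urgent'
  - 2 records: 37 × 0.8 = 29.6
Step 2: Rule 1 applies to remaining records with category = 'billing'
  - 2 records: 22 × 1.2 = 26.4
Step 3: Other records unchanged: 131
Step 4: Final sum = 29.6 + 26.4 + 131 = 187.0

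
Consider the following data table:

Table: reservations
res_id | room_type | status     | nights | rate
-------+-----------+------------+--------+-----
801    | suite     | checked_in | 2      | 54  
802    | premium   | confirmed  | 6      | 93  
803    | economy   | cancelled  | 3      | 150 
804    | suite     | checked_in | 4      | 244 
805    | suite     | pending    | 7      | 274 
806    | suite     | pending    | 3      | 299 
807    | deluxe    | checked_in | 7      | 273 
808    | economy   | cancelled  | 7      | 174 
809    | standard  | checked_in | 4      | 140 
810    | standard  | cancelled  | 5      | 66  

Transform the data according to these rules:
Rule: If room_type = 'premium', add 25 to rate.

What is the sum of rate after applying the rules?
1792

Step 1: Count records where room_type = 'premium': 1
Step 2: Total bonus added: 1 × 25 = 25
Step 3: Original sum of rate: 1767
Step 4: Final sum = 1767 + 25 = 1792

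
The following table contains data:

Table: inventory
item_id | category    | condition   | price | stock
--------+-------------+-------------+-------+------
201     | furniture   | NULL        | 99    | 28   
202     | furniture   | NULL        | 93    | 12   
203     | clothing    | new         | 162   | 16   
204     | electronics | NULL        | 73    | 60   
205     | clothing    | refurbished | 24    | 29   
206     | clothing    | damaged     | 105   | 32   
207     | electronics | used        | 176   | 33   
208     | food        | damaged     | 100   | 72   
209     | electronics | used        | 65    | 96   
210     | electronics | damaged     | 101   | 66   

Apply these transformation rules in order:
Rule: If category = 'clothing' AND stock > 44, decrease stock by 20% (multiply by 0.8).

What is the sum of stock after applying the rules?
444

Step 1: Find records where category = 'clothing' AND stock > 44
Step 2: 0 records match, summing to 0
Step 3: After multiplier: 0 × 0.8 = 0.0
Step 4: Unaffected records sum: 444
Step 5: Final sum = 0.0 + 444 = 444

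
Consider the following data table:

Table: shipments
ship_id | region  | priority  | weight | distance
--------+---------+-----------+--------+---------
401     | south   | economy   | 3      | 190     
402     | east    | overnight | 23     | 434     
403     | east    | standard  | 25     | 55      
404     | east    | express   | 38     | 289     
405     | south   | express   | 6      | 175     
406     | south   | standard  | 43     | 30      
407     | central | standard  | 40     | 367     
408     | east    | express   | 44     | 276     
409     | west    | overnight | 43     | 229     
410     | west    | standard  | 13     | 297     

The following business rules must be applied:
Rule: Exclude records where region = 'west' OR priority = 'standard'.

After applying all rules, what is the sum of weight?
114

Step 1: Find records where region = 'west' OR priority = 'standard'
Step 2: 5 records match, summing to 164
Step 3: Original sum: 278
Step 4: Remaining sum = 278 - 164 = 114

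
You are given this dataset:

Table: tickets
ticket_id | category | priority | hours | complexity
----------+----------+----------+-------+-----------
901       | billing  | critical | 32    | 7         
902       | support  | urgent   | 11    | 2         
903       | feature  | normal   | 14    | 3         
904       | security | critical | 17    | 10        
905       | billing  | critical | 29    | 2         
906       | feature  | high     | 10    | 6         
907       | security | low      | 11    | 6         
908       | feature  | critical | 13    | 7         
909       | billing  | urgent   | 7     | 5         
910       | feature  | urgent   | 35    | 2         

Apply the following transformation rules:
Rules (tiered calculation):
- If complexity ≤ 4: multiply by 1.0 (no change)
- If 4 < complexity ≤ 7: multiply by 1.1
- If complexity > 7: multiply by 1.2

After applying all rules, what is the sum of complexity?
55.1

Step 1: Tier 1 (complexity ≤ 4): 4 records, sum = 9 × 1.0 = 9.0
Step 2: Tier 2 (4 < complexity ≤ 7): 5 records, sum = 31 × 1.1 = 34.1
Step 3: Tier 3 (complexity > 7): 1 records, sum = 10 × 1.2 = 12.0
Step 4: Final sum = 9.0 + 34.1 + 12.0 = 55.1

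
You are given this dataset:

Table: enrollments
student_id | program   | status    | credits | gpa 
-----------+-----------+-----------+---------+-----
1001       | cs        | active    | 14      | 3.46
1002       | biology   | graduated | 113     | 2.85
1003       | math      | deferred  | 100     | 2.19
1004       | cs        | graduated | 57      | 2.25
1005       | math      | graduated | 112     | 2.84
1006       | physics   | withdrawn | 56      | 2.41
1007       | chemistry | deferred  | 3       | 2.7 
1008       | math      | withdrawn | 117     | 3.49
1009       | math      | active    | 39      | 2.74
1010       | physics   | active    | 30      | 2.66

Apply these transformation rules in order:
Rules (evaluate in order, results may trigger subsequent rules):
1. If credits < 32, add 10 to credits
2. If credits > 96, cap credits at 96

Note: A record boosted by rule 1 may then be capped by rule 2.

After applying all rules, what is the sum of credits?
613

Step 1: Apply rule 1 to records with credits < 32
  - 3 records get bonus of 10
  - Of these, 0 records then exceed 96 and get capped
Step 2: Apply rule 2 to records with credits > 96
  - 4 records (original) are capped
Step 3: Calculate final sum = 613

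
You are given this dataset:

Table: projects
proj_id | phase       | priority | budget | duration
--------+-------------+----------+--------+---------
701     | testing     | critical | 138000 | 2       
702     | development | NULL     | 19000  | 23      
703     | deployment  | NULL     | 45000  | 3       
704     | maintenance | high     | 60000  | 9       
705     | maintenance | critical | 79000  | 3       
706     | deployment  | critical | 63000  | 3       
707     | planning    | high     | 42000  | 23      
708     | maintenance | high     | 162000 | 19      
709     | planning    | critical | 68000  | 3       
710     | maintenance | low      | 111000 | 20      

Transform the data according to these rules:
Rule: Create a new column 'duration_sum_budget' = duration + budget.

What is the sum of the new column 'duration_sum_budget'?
787108

Step 1: For each record, compute duration + budget
Example calculations:
  2 + 138000 = 138002
  23 + 19000 = 19023
  3 + 45000 = 45003
  ...
Step 2: Sum all derived values
Step 3: Total = 787108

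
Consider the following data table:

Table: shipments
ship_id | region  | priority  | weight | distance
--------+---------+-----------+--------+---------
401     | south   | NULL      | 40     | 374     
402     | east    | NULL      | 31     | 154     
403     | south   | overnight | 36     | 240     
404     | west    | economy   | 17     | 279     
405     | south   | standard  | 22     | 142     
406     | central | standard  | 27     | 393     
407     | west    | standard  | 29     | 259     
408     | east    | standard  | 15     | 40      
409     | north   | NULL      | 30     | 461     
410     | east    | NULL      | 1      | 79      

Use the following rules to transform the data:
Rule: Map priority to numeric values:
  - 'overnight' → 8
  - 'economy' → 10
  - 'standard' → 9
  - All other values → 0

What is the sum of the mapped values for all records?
54

Step 1: Apply mapping to each record
Step 2: Count by status:
  'overnight': 1 records × 8 = 8
  'economy': 1 records × 10 = 10
  'standard': 4 records × 9 = 36
Step 3: Sum all mapped values = 54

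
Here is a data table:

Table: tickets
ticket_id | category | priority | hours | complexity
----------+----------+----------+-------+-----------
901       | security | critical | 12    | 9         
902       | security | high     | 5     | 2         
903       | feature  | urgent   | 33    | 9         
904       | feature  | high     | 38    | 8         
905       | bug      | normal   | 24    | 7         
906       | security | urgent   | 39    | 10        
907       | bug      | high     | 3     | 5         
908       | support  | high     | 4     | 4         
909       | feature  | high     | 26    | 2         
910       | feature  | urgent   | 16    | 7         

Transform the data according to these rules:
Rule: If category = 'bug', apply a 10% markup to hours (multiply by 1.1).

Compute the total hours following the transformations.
202.7

Step 1: Records with category = 'bug' have total hours = 27
Step 2: Apply multiplier: 27 × 1.1 = 29.7
Step 3: Other records total: 173
Step 4: Final sum = 29.7 + 173 = 202.7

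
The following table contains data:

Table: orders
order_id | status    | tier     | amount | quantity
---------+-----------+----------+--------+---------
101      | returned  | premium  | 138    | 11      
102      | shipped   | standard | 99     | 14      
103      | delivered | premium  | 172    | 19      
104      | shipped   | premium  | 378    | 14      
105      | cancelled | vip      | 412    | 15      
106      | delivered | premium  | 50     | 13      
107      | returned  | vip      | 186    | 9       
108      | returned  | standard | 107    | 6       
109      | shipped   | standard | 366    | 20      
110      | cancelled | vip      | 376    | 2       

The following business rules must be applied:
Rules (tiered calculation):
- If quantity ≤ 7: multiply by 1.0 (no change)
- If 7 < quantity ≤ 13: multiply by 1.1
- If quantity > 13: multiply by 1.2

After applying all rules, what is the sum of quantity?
142.7

Step 1: Tier 1 (quantity ≤ 7): 2 records, sum = 8 × 1.0 = 8.0
Step 2: Tier 2 (7 < quantity ≤ 13): 3 records, sum = 33 × 1.1 = 36.3
Step 3: Tier 3 (quantity > 13): 5 records, sum = 82 × 1.2 = 98.4
Step 4: Final sum = 8.0 + 36.3 + 98.4 = 142.7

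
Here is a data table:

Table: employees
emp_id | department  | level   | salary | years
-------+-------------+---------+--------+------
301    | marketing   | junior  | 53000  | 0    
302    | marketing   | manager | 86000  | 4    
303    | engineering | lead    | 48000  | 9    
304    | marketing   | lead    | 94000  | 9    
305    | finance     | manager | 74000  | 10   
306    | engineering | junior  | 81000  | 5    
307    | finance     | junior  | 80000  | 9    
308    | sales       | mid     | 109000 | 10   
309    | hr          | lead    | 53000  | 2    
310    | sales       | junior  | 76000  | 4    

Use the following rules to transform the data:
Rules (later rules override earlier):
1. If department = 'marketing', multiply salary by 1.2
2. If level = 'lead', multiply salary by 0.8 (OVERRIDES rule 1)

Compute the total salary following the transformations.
742800.0

Step 1: Rule 2 takes priority for records with level = 'lead'
  - 3 records: 195000 × 0.8 = 156000.0
Step 2: Rule 1 applies to remaining records with department = 'marketing'
  - 2 records: 139000 × 1.2 = 166800.0
Step 3: Other records unchanged: 420000
Step 4: Final sum = 156000.0 + 166800.0 + 420000 = 742800.0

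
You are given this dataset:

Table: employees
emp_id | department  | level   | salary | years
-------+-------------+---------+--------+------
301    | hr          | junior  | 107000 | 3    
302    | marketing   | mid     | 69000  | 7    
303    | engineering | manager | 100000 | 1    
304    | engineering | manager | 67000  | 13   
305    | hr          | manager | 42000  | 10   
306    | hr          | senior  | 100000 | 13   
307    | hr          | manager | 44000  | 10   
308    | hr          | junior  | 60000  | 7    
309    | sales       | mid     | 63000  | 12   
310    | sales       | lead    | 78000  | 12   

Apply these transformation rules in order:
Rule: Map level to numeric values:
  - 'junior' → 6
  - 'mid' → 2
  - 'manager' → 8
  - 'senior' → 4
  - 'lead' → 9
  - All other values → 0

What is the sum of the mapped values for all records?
61

Step 1: Apply mapping to each record
Step 2: Count by status:
  'junior': 2 records × 6 = 12
  'mid': 2 records × 2 = 4
  'manager': 4 records × 8 = 32
  'senior': 1 records × 4 = 4
  'lead': 1 records × 9 = 9
Step 3: Sum all mapped values = 61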